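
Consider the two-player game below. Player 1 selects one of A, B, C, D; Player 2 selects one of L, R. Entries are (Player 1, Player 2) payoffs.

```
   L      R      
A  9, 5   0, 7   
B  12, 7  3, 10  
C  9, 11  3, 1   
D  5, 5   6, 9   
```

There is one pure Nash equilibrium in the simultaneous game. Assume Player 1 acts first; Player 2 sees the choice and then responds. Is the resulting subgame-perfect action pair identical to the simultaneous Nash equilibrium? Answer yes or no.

Solve by backward induction (Player 1 leads).
- A: Player 2 compares 5, 7 and picks R; Player 1 would get 0.
- B: Player 2 compares 7, 10 and picks R; Player 1 would get 3.
- C: Player 2 compares 11, 1 and picks L; Player 1 would get 9.
- D: Player 2 compares 5, 9 and picks R; Player 1 would get 6.
Among 0, 3, 9, 6, the best is 9 at C. Subgame-perfect outcome: (C, L) with payoffs (9, 11).
For the simultaneous game, intersect best replies.
Player 1's best replies: L→B; R→D.
Player 2's best replies: A→R; B→R; C→L; D→R.
The unique mutual best reply is (D, R), giving (6, 9).
Sequential outcome (C, L) differs from the Nash profile (D, R).

no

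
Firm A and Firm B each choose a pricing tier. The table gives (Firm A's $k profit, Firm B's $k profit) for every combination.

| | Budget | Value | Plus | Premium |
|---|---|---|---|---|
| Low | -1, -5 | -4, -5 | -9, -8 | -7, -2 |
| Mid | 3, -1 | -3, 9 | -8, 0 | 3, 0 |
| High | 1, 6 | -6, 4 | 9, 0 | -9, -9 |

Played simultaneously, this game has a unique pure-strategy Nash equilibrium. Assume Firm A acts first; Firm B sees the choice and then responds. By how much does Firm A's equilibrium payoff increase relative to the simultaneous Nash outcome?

4

Firm B best-responds to each possible Firm A move:
- Low: BR = Premium, leader payoff -7.
- Mid: BR = Value, leader payoff -3.
- High: BR = Budget, leader payoff 1.
Maximizing over -7, -3, 1, Firm A chooses High. Subgame-perfect outcome: (High, Budget) with payoffs (1, 6).
For the simultaneous game, intersect best replies.
Firm A's best replies: Budget→Mid; Value→Mid; Plus→High; Premium→Mid.
Firm B's best replies: Low→Premium; Mid→Value; High→Budget.
Only (Mid, Value) has each player best-responding; Nash payoffs (-3, 9).
Firm A's commitment gain: 1 − -3 = 4.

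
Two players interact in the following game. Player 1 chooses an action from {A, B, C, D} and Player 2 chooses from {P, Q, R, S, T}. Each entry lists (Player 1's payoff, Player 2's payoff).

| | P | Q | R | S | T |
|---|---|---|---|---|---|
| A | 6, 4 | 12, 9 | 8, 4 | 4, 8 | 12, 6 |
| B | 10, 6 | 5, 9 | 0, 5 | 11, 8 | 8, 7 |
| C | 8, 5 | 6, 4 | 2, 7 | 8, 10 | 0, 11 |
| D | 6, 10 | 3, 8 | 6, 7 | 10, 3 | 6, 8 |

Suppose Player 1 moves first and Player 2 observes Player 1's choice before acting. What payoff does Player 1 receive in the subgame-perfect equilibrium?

12

Backward induction with Player 1 moving first.
- A: BR = Q, leader payoff 12.
- B: BR = Q, leader payoff 5.
- C: BR = T, leader payoff 0.
- D: BR = P, leader payoff 6.
Player 1's induced payoffs are 12, 5, 0, 6, so Player 1 commits to A. Subgame-perfect outcome: (A, Q) with payoffs (12, 9).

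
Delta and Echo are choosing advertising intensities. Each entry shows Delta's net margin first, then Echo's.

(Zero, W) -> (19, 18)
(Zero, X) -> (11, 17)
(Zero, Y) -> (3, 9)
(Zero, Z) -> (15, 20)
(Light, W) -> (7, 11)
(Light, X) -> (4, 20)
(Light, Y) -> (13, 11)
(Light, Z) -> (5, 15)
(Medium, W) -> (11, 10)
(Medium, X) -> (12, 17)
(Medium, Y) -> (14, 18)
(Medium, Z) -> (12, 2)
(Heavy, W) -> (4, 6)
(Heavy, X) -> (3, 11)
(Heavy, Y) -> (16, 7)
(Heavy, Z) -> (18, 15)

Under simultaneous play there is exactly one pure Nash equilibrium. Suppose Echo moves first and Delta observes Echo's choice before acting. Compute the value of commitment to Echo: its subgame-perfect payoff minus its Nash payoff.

3

Solve by backward induction (Echo leads).
- W → Delta plays Zero (best of 19, 7, 11, 4); Echo gets 18.
- X → Delta plays Medium (best of 11, 4, 12, 3); Echo gets 17.
- Y → Delta plays Heavy (best of 3, 13, 14, 16); Echo gets 7.
- Z → Delta plays Heavy (best of 15, 5, 12, 18); Echo gets 15.
Echo's induced payoffs are 18, 17, 7, 15, so Echo commits to W. Subgame-perfect outcome: (Zero, W) with payoffs (19, 18).
For the simultaneous game, intersect best replies.
Delta's best replies: W→Zero; X→Medium; Y→Heavy; Z→Heavy.
Echo's best replies: Zero→Z; Light→X; Medium→Y; Heavy→Z.
The unique mutual best reply is (Heavy, Z), giving (18, 15).
Echo's commitment gain: 18 − 15 = 3.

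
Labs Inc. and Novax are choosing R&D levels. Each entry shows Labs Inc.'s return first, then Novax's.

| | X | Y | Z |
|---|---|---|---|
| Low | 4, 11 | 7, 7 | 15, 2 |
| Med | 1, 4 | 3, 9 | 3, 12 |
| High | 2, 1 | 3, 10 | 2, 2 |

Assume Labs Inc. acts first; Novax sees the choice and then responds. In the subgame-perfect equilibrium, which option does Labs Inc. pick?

Solve by backward induction (Labs Inc. leads).
- Low: BR = X, leader payoff 4.
- Med: BR = Z, leader payoff 3.
- High: BR = Y, leader payoff 3.
Maximizing over 4, 3, 3, Labs Inc. chooses Low. Subgame-perfect outcome: (Low, X) with payoffs (4, 11).

Low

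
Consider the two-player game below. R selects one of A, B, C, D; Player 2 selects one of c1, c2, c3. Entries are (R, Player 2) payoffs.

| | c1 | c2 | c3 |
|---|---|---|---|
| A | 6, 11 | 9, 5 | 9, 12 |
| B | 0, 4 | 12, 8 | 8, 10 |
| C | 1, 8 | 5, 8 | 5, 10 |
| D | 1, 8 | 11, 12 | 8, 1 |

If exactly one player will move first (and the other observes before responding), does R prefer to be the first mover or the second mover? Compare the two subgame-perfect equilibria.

first

If R leads: Player 2's best replies are A→c3, B→c3, C→c3, D→c2; R's induced payoffs 9, 8, 5, 11; outcome (D, c2), payoffs (11, 12).
If Player 2 leads: R's best replies are c1→A, c2→B, c3→A; Player 2's induced payoffs 11, 8, 12; outcome (A, c3), payoffs (9, 12).
R gets 11 moving first and 9 moving second, so R prefers to move first.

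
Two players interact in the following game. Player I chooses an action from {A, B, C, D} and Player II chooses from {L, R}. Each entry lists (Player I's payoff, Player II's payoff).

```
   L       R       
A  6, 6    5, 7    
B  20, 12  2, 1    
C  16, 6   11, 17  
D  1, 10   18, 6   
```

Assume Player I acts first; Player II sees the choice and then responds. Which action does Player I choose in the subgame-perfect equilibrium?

B

Solve by backward induction (Player I leads).
- A: Player II compares 6, 7 and picks R; Player I would get 5.
- B: Player II compares 12, 1 and picks L; Player I would get 20.
- C: Player II compares 6, 17 and picks R; Player I would get 11.
- D: Player II compares 10, 6 and picks L; Player I would get 1.
Maximizing over 5, 20, 11, 1, Player I chooses B. Subgame-perfect outcome: (B, L) with payoffs (20, 12).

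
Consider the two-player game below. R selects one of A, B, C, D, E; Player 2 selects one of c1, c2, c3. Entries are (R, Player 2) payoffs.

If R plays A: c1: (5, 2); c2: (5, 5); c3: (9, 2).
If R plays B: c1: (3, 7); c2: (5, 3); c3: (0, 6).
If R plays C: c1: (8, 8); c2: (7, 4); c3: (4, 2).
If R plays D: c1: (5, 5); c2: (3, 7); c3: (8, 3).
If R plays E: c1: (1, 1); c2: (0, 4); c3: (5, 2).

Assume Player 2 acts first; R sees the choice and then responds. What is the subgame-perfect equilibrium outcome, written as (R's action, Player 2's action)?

Solve by backward induction (Player 2 leads).
- c1 → R plays C (best of 5, 3, 8, 5, 1); Player 2 gets 8.
- c2 → R plays C (best of 5, 5, 7, 3, 0); Player 2 gets 4.
- c3 → R plays A (best of 9, 0, 4, 8, 5); Player 2 gets 2.
Player 2's induced payoffs are 8, 4, 2, so Player 2 commits to c1. Subgame-perfect outcome: (C, c1) with payoffs (8, 8).

(C, c1)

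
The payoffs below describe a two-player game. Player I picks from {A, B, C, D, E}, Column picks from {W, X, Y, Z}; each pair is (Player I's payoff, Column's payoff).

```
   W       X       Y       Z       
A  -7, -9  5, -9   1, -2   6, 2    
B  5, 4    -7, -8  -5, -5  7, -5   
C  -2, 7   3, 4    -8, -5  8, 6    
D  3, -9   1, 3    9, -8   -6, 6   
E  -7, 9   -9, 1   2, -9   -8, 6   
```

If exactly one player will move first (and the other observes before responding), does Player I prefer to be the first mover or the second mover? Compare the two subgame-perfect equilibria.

If Player I leads: Column's best replies are A→Z, B→W, C→W, D→Z, E→W; Player I's induced payoffs 6, 5, -2, -6, -7; outcome (A, Z), payoffs (6, 2).
If Column leads: Player I's best replies are W→B, X→A, Y→D, Z→C; Column's induced payoffs 4, -9, -8, 6; outcome (C, Z), payoffs (8, 6).
Player I gets 6 moving first and 8 moving second, so Player I prefers to move second.

second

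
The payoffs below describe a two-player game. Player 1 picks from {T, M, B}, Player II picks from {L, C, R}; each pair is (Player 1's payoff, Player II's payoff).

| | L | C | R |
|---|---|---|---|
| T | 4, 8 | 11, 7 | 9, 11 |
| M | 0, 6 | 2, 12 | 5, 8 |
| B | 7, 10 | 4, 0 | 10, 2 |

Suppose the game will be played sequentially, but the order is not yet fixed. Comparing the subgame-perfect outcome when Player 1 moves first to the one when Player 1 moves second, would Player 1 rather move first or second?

first

If Player 1 leads: Player II's best replies are T→R, M→C, B→L; Player 1's induced payoffs 9, 2, 7; outcome (T, R), payoffs (9, 11).
If Player II leads: Player 1's best replies are L→B, C→T, R→B; Player II's induced payoffs 10, 7, 2; outcome (B, L), payoffs (7, 10).
Player 1 gets 9 moving first and 7 moving second, so Player 1 prefers to move first.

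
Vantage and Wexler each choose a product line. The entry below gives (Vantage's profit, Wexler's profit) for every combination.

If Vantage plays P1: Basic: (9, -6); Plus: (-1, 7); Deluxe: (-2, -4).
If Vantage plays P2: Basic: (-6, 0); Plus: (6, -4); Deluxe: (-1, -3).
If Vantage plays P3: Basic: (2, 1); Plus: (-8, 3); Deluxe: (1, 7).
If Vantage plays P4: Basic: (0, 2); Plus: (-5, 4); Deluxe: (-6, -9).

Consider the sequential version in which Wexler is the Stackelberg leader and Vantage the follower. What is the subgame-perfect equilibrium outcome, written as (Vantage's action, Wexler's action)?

(P3, Deluxe)

Backward induction with Wexler moving first.
- Basic → Vantage plays P1 (best of 9, -6, 2, 0); Wexler gets -6.
- Plus → Vantage plays P2 (best of -1, 6, -8, -5); Wexler gets -4.
- Deluxe → Vantage plays P3 (best of -2, -1, 1, -6); Wexler gets 7.
Among -6, -4, 7, the best is 7 at Deluxe. Subgame-perfect outcome: (P3, Deluxe) with payoffs (1, 7).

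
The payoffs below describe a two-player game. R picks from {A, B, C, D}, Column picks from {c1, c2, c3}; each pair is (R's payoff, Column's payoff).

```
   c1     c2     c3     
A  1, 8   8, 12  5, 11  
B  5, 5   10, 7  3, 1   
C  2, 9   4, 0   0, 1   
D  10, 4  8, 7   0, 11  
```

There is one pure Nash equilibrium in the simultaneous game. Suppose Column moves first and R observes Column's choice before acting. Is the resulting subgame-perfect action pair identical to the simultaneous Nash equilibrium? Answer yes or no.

no

Backward induction with Column moving first.
- c1: R compares 1, 5, 2, 10 and picks D; Column would get 4.
- c2: R compares 8, 10, 4, 8 and picks B; Column would get 7.
- c3: R compares 5, 3, 0, 0 and picks A; Column would get 11.
Among 4, 7, 11, the best is 11 at c3. Subgame-perfect outcome: (A, c3) with payoffs (5, 11).
Now find the simultaneous Nash equilibrium.
R's best replies: c1→D; c2→B; c3→A.
Column's best replies: A→c2; B→c2; C→c1; D→c3.
Only (B, c2) has each player best-responding; Nash payoffs (10, 7).
Sequential outcome (A, c3) differs from the Nash profile (B, c2).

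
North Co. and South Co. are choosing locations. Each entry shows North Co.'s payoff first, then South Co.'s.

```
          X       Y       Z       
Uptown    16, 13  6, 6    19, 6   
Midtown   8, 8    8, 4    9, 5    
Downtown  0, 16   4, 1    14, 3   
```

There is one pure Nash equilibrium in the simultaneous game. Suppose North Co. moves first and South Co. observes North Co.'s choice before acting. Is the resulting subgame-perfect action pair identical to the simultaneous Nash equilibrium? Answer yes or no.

yes

Solve by backward induction (North Co. leads).
- Uptown → South Co. plays X (best of 13, 6, 6); North Co. gets 16.
- Midtown → South Co. plays X (best of 8, 4, 5); North Co. gets 8.
- Downtown → South Co. plays X (best of 16, 1, 3); North Co. gets 0.
Maximizing over 16, 8, 0, North Co. chooses Uptown. Subgame-perfect outcome: (Uptown, X) with payoffs (16, 13).
For the simultaneous game, intersect best replies.
North Co.'s best replies: X→Uptown; Y→Midtown; Z→Uptown.
South Co.'s best replies: Uptown→X; Midtown→X; Downtown→X.
The unique mutual best reply is (Uptown, X), giving (16, 13).
Sequential outcome (Uptown, X) coincides with the Nash profile (Uptown, X).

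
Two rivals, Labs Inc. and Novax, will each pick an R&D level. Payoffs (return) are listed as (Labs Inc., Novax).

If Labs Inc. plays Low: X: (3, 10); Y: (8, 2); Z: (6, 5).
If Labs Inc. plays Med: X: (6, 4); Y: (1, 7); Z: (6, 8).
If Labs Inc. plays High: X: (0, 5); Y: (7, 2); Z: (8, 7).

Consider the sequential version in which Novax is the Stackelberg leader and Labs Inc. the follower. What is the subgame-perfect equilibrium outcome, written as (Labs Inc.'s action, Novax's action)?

Backward induction with Novax moving first.
- X: BR = Med, leader payoff 4.
- Y: BR = Low, leader payoff 2.
- Z: BR = High, leader payoff 7.
Novax's induced payoffs are 4, 2, 7, so Novax commits to Z. Subgame-perfect outcome: (High, Z) with payoffs (8, 7).

(High, Z)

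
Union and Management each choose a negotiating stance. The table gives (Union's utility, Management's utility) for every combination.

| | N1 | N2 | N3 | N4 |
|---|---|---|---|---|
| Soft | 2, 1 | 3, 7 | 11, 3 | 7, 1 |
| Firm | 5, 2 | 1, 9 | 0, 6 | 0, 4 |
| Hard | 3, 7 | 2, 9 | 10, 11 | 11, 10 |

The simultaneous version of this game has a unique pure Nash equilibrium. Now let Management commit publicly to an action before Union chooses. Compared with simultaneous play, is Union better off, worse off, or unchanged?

Solve by backward induction (Management leads).
- N1: BR = Firm, leader payoff 2.
- N2: BR = Soft, leader payoff 7.
- N3: BR = Soft, leader payoff 3.
- N4: BR = Hard, leader payoff 10.
Among 2, 7, 3, 10, the best is 10 at N4. Subgame-perfect outcome: (Hard, N4) with payoffs (11, 10).
For the simultaneous game, intersect best replies.
Union's best replies: N1→Firm; N2→Soft; N3→Soft; N4→Hard.
Management's best replies: Soft→N2; Firm→N2; Hard→N3.
Only (Soft, N2) has each player best-responding; Nash payoffs (3, 7).
Union earns 11 sequentially versus 3 at the Nash outcome: better off.

better off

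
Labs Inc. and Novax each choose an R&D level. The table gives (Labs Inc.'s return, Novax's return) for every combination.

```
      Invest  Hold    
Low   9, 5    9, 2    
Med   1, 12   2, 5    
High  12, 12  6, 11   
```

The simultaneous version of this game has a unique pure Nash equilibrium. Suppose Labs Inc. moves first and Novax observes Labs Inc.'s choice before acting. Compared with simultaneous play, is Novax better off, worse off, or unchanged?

unchanged

Work backward from Novax's decision.
- Low: BR = Invest, leader payoff 9.
- Med: BR = Invest, leader payoff 1.
- High: BR = Invest, leader payoff 12.
Among 9, 1, 12, the best is 12 at High. Subgame-perfect outcome: (High, Invest) with payoffs (12, 12).
Under simultaneous play:
Labs Inc.'s best replies: Invest→High; Hold→Low.
Novax's best replies: Low→Invest; Med→Invest; High→Invest.
Only (High, Invest) has each player best-responding; Nash payoffs (12, 12).
Novax earns 12 sequentially versus 12 at the Nash outcome: unchanged.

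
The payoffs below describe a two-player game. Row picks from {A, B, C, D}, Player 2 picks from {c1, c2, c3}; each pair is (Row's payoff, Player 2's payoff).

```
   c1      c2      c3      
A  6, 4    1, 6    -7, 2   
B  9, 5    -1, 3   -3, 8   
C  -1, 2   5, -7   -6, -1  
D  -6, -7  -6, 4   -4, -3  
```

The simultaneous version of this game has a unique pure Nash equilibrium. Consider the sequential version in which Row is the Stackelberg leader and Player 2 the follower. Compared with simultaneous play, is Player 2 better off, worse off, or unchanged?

worse off

Work backward from Player 2's decision.
- A → Player 2 plays c2 (best of 4, 6, 2); Row gets 1.
- B → Player 2 plays c3 (best of 5, 3, 8); Row gets -3.
- C → Player 2 plays c1 (best of 2, -7, -1); Row gets -1.
- D → Player 2 plays c2 (best of -7, 4, -3); Row gets -6.
Row's induced payoffs are 1, -3, -1, -6, so Row commits to A. Subgame-perfect outcome: (A, c2) with payoffs (1, 6).
Under simultaneous play:
Row's best replies: c1→B; c2→C; c3→B.
Player 2's best replies: A→c2; B→c3; C→c1; D→c2.
The unique mutual best reply is (B, c3), giving (-3, 8).
Player 2 earns 6 sequentially versus 8 at the Nash outcome: worse off.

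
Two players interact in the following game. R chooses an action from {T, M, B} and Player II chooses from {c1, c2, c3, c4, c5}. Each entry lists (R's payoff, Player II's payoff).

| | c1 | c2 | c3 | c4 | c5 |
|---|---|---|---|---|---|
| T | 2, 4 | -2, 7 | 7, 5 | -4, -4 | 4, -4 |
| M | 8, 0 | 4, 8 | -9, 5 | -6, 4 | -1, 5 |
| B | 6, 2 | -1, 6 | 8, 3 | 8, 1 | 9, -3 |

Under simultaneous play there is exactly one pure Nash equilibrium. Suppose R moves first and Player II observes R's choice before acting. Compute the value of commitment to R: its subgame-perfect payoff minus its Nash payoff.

Player II best-responds to each possible R move:
- T: BR = c2, leader payoff -2.
- M: BR = c2, leader payoff 4.
- B: BR = c2, leader payoff -1.
Among -2, 4, -1, the best is 4 at M. Subgame-perfect outcome: (M, c2) with payoffs (4, 8).
For the simultaneous game, intersect best replies.
R's best replies: c1→M; c2→M; c3→B; c4→B; c5→B.
Player II's best replies: T→c2; M→c2; B→c2.
Only (M, c2) has each player best-responding; Nash payoffs (4, 8).
R's commitment gain: 4 − 4 = 0.

0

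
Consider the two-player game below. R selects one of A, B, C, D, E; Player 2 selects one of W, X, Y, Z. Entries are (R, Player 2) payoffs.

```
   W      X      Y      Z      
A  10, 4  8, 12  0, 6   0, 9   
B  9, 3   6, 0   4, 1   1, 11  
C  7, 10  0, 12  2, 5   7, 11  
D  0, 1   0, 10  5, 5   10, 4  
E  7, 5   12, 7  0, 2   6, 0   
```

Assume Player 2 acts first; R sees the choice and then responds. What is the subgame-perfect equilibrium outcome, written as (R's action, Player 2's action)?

(E, X)

Solve by backward induction (Player 2 leads).
- W → R plays A (best of 10, 9, 7, 0, 7); Player 2 gets 4.
- X → R plays E (best of 8, 6, 0, 0, 12); Player 2 gets 7.
- Y → R plays D (best of 0, 4, 2, 5, 0); Player 2 gets 5.
- Z → R plays D (best of 0, 1, 7, 10, 6); Player 2 gets 4.
Player 2's induced payoffs are 4, 7, 5, 4, so Player 2 commits to X. Subgame-perfect outcome: (E, X) with payoffs (12, 7).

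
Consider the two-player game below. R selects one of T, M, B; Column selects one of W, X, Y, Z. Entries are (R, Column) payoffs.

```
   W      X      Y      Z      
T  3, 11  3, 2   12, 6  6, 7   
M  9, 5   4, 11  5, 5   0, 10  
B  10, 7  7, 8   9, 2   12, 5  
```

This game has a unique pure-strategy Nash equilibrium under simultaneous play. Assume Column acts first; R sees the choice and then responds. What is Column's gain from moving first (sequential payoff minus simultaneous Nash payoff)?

Work backward from R's decision.
- W: BR = B, leader payoff 7.
- X: BR = B, leader payoff 8.
- Y: BR = T, leader payoff 6.
- Z: BR = B, leader payoff 5.
Column's induced payoffs are 7, 8, 6, 5, so Column commits to X. Subgame-perfect outcome: (B, X) with payoffs (7, 8).
For the simultaneous game, intersect best replies.
R's best replies: W→B; X→B; Y→T; Z→B.
Column's best replies: T→W; M→X; B→X.
Only (B, X) has each player best-responding; Nash payoffs (7, 8).
Column's commitment gain: 8 − 8 = 0.

0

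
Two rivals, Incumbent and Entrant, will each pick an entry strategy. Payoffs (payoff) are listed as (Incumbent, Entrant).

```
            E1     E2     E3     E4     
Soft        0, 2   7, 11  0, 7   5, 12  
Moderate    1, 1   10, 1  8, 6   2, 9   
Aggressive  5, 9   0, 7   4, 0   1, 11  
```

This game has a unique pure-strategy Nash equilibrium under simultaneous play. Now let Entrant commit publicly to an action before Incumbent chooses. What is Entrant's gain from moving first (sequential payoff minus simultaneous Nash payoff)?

Work backward from Incumbent's decision.
- E1: Incumbent compares 0, 1, 5 and picks Aggressive; Entrant would get 9.
- E2: Incumbent compares 7, 10, 0 and picks Moderate; Entrant would get 1.
- E3: Incumbent compares 0, 8, 4 and picks Moderate; Entrant would get 6.
- E4: Incumbent compares 5, 2, 1 and picks Soft; Entrant would get 12.
Among 9, 1, 6, 12, the best is 12 at E4. Subgame-perfect outcome: (Soft, E4) with payoffs (5, 12).
For the simultaneous game, intersect best replies.
Incumbent's best replies: E1→Aggressive; E2→Moderate; E3→Moderate; E4→Soft.
Entrant's best replies: Soft→E4; Moderate→E4; Aggressive→E4.
Only (Soft, E4) has each player best-responding; Nash payoffs (5, 12).
Entrant's commitment gain: 12 − 12 = 0.

0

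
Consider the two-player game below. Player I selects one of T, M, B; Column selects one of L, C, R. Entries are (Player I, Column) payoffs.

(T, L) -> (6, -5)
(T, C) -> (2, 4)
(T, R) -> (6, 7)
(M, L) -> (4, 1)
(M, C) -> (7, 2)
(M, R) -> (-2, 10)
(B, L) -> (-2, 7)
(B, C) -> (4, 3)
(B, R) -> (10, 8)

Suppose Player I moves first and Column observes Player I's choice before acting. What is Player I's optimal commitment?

Solve by backward induction (Player I leads).
- T: BR = R, leader payoff 6.
- M: BR = R, leader payoff -2.
- B: BR = R, leader payoff 10.
Player I's induced payoffs are 6, -2, 10, so Player I commits to B. Subgame-perfect outcome: (B, R) with payoffs (10, 8).

B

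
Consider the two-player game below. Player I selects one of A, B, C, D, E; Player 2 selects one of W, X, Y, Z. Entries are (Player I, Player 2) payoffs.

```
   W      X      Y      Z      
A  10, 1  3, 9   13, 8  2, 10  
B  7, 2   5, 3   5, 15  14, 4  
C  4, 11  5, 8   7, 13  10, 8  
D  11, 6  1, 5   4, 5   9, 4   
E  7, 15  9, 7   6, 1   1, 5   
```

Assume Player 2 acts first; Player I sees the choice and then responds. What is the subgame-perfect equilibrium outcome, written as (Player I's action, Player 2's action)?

Backward induction with Player 2 moving first.
- W: BR = D, leader payoff 6.
- X: BR = E, leader payoff 7.
- Y: BR = A, leader payoff 8.
- Z: BR = B, leader payoff 4.
Maximizing over 6, 7, 8, 4, Player 2 chooses Y. Subgame-perfect outcome: (A, Y) with payoffs (13, 8).

(A, Y)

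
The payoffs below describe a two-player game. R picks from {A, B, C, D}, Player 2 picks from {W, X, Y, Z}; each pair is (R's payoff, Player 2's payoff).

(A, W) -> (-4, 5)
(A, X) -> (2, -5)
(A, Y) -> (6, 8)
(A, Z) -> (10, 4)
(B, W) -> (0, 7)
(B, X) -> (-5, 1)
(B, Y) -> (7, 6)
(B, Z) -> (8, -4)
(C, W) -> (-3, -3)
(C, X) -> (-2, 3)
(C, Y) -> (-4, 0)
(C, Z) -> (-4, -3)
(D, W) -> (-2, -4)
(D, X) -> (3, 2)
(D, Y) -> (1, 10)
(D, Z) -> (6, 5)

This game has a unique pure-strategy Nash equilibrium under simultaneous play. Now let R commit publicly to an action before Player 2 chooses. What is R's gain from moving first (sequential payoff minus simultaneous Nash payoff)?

6

Player 2 best-responds to each possible R move:
- A: BR = Y, leader payoff 6.
- B: BR = W, leader payoff 0.
- C: BR = X, leader payoff -2.
- D: BR = Y, leader payoff 1.
R's induced payoffs are 6, 0, -2, 1, so R commits to A. Subgame-perfect outcome: (A, Y) with payoffs (6, 8).
Now find the simultaneous Nash equilibrium.
R's best replies: W→B; X→D; Y→B; Z→A.
Player 2's best replies: A→Y; B→W; C→X; D→Y.
The unique mutual best reply is (B, W), giving (0, 7).
R's commitment gain: 6 − 0 = 6.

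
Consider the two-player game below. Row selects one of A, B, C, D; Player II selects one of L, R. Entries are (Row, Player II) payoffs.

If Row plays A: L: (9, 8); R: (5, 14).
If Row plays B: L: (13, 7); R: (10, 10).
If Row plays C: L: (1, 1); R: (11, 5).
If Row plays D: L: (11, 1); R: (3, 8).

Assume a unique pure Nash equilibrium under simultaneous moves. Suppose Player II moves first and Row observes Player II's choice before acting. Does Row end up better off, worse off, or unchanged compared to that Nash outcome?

Solve by backward induction (Player II leads).
- L: Row compares 9, 13, 1, 11 and picks B; Player II would get 7.
- R: Row compares 5, 10, 11, 3 and picks C; Player II would get 5.
Maximizing over 7, 5, Player II chooses L. Subgame-perfect outcome: (B, L) with payoffs (13, 7).
Under simultaneous play:
Row's best replies: L→B; R→C.
Player II's best replies: A→R; B→R; C→R; D→R.
The unique mutual best reply is (C, R), giving (11, 5).
Row earns 13 sequentially versus 11 at the Nash outcome: better off.

better off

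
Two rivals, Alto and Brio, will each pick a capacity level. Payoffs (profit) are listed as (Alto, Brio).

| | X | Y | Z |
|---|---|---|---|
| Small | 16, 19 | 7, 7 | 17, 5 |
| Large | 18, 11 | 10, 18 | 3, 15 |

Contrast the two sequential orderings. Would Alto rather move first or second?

If Alto leads: Brio's best replies are Small→X, Large→Y; Alto's induced payoffs 16, 10; outcome (Small, X), payoffs (16, 19).
If Brio leads: Alto's best replies are X→Large, Y→Large, Z→Small; Brio's induced payoffs 11, 18, 5; outcome (Large, Y), payoffs (10, 18).
Alto gets 16 moving first and 10 moving second, so Alto prefers to move first.

first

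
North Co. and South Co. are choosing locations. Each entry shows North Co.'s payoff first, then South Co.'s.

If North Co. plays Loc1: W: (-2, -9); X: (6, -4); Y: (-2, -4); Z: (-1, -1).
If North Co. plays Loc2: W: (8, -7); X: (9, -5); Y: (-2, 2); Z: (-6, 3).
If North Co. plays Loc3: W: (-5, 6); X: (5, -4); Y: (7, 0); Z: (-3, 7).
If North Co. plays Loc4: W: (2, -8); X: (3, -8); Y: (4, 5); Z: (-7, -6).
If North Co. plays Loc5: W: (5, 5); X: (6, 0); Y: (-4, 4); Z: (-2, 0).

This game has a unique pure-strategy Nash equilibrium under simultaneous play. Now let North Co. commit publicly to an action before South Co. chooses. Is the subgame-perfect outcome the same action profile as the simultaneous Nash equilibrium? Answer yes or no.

no

Backward induction with North Co. moving first.
- Loc1: BR = Z, leader payoff -1.
- Loc2: BR = Z, leader payoff -6.
- Loc3: BR = Z, leader payoff -3.
- Loc4: BR = Y, leader payoff 4.
- Loc5: BR = W, leader payoff 5.
North Co.'s induced payoffs are -1, -6, -3, 4, 5, so North Co. commits to Loc5. Subgame-perfect outcome: (Loc5, W) with payoffs (5, 5).
For the simultaneous game, intersect best replies.
North Co.'s best replies: W→Loc2; X→Loc2; Y→Loc3; Z→Loc1.
South Co.'s best replies: Loc1→Z; Loc2→Z; Loc3→Z; Loc4→Y; Loc5→W.
Only (Loc1, Z) has each player best-responding; Nash payoffs (-1, -1).
Sequential outcome (Loc5, W) differs from the Nash profile (Loc1, Z).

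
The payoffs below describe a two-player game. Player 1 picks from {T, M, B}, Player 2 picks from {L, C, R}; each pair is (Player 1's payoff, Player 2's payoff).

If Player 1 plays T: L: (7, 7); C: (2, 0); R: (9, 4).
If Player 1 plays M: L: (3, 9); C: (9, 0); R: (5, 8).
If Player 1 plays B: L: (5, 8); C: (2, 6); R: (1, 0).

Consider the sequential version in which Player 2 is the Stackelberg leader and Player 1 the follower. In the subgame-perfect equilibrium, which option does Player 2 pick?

L

Backward induction with Player 2 moving first.
- L: BR = T, leader payoff 7.
- C: BR = M, leader payoff 0.
- R: BR = T, leader payoff 4.
Maximizing over 7, 0, 4, Player 2 chooses L. Subgame-perfect outcome: (T, L) with payoffs (7, 7).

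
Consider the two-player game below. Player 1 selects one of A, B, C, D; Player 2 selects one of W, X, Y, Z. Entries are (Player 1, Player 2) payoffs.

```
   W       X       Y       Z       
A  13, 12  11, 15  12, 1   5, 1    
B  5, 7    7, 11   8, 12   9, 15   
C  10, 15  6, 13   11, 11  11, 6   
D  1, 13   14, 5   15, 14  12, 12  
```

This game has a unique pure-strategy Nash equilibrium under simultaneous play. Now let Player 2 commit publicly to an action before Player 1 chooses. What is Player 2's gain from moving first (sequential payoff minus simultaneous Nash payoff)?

Player 1 best-responds to each possible Player 2 move:
- W: BR = A, leader payoff 12.
- X: BR = D, leader payoff 5.
- Y: BR = D, leader payoff 14.
- Z: BR = D, leader payoff 12.
Maximizing over 12, 5, 14, 12, Player 2 chooses Y. Subgame-perfect outcome: (D, Y) with payoffs (15, 14).
Now find the simultaneous Nash equilibrium.
Player 1's best replies: W→A; X→D; Y→D; Z→D.
Player 2's best replies: A→X; B→Z; C→W; D→Y.
The unique mutual best reply is (D, Y), giving (15, 14).
Player 2's commitment gain: 14 − 14 = 0.

0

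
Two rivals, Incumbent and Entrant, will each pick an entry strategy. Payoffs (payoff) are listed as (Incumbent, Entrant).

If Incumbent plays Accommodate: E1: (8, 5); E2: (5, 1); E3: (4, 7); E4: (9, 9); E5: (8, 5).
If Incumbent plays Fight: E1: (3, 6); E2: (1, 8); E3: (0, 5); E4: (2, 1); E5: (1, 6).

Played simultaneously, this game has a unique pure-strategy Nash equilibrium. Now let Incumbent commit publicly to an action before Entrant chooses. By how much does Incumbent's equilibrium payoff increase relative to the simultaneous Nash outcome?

Entrant best-responds to each possible Incumbent move:
- Accommodate: Entrant compares 5, 1, 7, 9, 5 and picks E4; Incumbent would get 9.
- Fight: Entrant compares 6, 8, 5, 1, 6 and picks E2; Incumbent would get 1.
Incumbent's induced payoffs are 9, 1, so Incumbent commits to Accommodate. Subgame-perfect outcome: (Accommodate, E4) with payoffs (9, 9).
Now find the simultaneous Nash equilibrium.
Incumbent's best replies: E1→Accommodate; E2→Accommodate; E3→Accommodate; E4→Accommodate; E5→Accommodate.
Entrant's best replies: Accommodate→E4; Fight→E2.
The unique mutual best reply is (Accommodate, E4), giving (9, 9).
Incumbent's commitment gain: 9 − 9 = 0.

0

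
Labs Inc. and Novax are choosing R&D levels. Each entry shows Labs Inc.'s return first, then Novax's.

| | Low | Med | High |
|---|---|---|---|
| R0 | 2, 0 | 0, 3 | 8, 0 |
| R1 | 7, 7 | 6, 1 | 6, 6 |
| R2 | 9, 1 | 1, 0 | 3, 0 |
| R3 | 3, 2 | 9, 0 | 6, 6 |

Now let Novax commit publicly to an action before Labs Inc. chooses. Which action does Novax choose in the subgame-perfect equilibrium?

Labs Inc. best-responds to each possible Novax move:
- Low → Labs Inc. plays R2 (best of 2, 7, 9, 3); Novax gets 1.
- Med → Labs Inc. plays R3 (best of 0, 6, 1, 9); Novax gets 0.
- High → Labs Inc. plays R0 (best of 8, 6, 3, 6); Novax gets 0.
Novax's induced payoffs are 1, 0, 0, so Novax commits to Low. Subgame-perfect outcome: (R2, Low) with payoffs (9, 1).

Low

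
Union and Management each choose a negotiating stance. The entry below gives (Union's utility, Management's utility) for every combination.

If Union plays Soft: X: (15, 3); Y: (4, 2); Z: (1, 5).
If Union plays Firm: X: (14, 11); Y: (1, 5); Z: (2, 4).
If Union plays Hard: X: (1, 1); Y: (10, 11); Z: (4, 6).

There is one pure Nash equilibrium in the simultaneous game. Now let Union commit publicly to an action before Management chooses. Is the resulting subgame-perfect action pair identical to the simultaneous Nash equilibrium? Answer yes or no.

Solve by backward induction (Union leads).
- Soft: Management compares 3, 2, 5 and picks Z; Union would get 1.
- Firm: Management compares 11, 5, 4 and picks X; Union would get 14.
- Hard: Management compares 1, 11, 6 and picks Y; Union would get 10.
Maximizing over 1, 14, 10, Union chooses Firm. Subgame-perfect outcome: (Firm, X) with payoffs (14, 11).
For the simultaneous game, intersect best replies.
Union's best replies: X→Soft; Y→Hard; Z→Hard.
Management's best replies: Soft→Z; Firm→X; Hard→Y.
The unique mutual best reply is (Hard, Y), giving (10, 11).
Sequential outcome (Firm, X) differs from the Nash profile (Hard, Y).

no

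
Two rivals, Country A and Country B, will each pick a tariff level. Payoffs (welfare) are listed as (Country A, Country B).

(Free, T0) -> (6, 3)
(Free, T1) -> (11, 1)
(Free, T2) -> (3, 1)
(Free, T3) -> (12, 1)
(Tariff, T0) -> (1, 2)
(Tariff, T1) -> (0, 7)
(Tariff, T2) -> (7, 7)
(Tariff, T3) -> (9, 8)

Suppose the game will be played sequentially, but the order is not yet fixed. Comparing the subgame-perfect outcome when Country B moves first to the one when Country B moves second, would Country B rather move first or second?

second

If Country A leads: Country B's best replies are Free→T0, Tariff→T3; Country A's induced payoffs 6, 9; outcome (Tariff, T3), payoffs (9, 8).
If Country B leads: Country A's best replies are T0→Free, T1→Free, T2→Tariff, T3→Free; Country B's induced payoffs 3, 1, 7, 1; outcome (Tariff, T2), payoffs (7, 7).
Country B gets 7 moving first and 8 moving second, so Country B prefers to move second.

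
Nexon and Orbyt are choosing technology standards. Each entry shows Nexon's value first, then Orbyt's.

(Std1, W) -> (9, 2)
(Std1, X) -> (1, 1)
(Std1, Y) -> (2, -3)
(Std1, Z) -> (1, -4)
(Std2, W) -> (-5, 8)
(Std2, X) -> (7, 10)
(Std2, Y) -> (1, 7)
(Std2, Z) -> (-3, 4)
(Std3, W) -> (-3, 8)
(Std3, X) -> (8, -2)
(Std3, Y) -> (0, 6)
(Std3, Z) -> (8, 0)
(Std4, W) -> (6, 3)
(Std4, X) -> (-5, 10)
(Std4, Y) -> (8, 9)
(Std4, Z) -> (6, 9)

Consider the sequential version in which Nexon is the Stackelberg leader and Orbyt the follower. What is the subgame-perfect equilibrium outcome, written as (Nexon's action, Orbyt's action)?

Backward induction with Nexon moving first.
- Std1 → Orbyt plays W (best of 2, 1, -3, -4); Nexon gets 9.
- Std2 → Orbyt plays X (best of 8, 10, 7, 4); Nexon gets 7.
- Std3 → Orbyt plays W (best of 8, -2, 6, 0); Nexon gets -3.
- Std4 → Orbyt plays X (best of 3, 10, 9, 9); Nexon gets -5.
Maximizing over 9, 7, -3, -5, Nexon chooses Std1. Subgame-perfect outcome: (Std1, W) with payoffs (9, 2).

(Std1, W)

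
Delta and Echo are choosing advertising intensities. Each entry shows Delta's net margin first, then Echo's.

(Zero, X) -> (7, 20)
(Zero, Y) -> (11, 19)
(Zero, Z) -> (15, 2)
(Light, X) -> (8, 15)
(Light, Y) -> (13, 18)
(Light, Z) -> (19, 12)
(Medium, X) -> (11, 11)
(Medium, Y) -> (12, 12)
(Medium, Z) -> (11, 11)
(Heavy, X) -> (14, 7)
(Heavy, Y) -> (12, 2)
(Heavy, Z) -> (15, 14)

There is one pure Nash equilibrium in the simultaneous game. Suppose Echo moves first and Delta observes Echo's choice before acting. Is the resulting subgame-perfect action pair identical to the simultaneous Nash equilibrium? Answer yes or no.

yes

Delta best-responds to each possible Echo move:
- X: Delta compares 7, 8, 11, 14 and picks Heavy; Echo would get 7.
- Y: Delta compares 11, 13, 12, 12 and picks Light; Echo would get 18.
- Z: Delta compares 15, 19, 11, 15 and picks Light; Echo would get 12.
Echo's induced payoffs are 7, 18, 12, so Echo commits to Y. Subgame-perfect outcome: (Light, Y) with payoffs (13, 18).
Now find the simultaneous Nash equilibrium.
Delta's best replies: X→Heavy; Y→Light; Z→Light.
Echo's best replies: Zero→X; Light→Y; Medium→Y; Heavy→Z.
Only (Light, Y) has each player best-responding; Nash payoffs (13, 18).
Sequential outcome (Light, Y) coincides with the Nash profile (Light, Y).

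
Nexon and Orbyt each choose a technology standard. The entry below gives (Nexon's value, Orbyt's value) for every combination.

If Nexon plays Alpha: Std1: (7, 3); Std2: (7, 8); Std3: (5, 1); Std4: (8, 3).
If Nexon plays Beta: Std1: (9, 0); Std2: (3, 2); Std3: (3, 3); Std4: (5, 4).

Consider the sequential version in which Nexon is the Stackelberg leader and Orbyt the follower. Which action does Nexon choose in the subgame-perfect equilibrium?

Orbyt best-responds to each possible Nexon move:
- Alpha: BR = Std2, leader payoff 7.
- Beta: BR = Std4, leader payoff 5.
Maximizing over 7, 5, Nexon chooses Alpha. Subgame-perfect outcome: (Alpha, Std2) with payoffs (7, 8).

Alpha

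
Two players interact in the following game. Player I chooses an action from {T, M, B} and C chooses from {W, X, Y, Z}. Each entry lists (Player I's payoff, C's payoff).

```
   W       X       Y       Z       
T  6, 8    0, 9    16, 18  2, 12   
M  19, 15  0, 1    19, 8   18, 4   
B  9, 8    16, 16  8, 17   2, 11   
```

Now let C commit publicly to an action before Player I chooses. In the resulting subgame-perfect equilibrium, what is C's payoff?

Player I best-responds to each possible C move:
- W: Player I compares 6, 19, 9 and picks M; C would get 15.
- X: Player I compares 0, 0, 16 and picks B; C would get 16.
- Y: Player I compares 16, 19, 8 and picks M; C would get 8.
- Z: Player I compares 2, 18, 2 and picks M; C would get 4.
Maximizing over 15, 16, 8, 4, C chooses X. Subgame-perfect outcome: (B, X) with payoffs (16, 16).

16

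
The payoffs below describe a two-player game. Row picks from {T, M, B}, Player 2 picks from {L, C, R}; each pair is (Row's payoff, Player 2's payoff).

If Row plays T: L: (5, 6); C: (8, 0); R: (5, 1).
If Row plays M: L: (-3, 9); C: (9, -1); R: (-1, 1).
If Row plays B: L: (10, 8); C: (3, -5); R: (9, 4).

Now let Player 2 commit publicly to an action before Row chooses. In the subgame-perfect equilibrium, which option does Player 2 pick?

L

Row best-responds to each possible Player 2 move:
- L: BR = B, leader payoff 8.
- C: BR = M, leader payoff -1.
- R: BR = B, leader payoff 4.
Player 2's induced payoffs are 8, -1, 4, so Player 2 commits to L. Subgame-perfect outcome: (B, L) with payoffs (10, 8).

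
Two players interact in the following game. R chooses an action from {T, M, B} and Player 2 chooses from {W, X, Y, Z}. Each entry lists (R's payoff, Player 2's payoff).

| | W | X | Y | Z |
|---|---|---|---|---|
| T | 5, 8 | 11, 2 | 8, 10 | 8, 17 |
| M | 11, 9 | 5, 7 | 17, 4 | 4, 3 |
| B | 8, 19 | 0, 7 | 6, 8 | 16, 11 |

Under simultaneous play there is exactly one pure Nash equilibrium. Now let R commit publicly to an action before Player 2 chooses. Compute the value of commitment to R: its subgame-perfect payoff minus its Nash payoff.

Backward induction with R moving first.
- T → Player 2 plays Z (best of 8, 2, 10, 17); R gets 8.
- M → Player 2 plays W (best of 9, 7, 4, 3); R gets 11.
- B → Player 2 plays W (best of 19, 7, 8, 11); R gets 8.
Maximizing over 8, 11, 8, R chooses M. Subgame-perfect outcome: (M, W) with payoffs (11, 9).
Under simultaneous play:
R's best replies: W→M; X→T; Y→M; Z→B.
Player 2's best replies: T→Z; M→W; B→W.
Only (M, W) has each player best-responding; Nash payoffs (11, 9).
R's commitment gain: 11 − 11 = 0.

0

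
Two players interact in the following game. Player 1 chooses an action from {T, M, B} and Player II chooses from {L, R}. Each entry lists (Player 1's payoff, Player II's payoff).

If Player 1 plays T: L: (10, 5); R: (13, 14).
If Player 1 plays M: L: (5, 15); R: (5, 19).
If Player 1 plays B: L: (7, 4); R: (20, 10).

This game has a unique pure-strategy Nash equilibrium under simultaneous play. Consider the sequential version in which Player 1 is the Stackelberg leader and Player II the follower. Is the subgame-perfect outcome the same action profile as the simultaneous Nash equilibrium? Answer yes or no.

Player II best-responds to each possible Player 1 move:
- T → Player II plays R (best of 5, 14); Player 1 gets 13.
- M → Player II plays R (best of 15, 19); Player 1 gets 5.
- B → Player II plays R (best of 4, 10); Player 1 gets 20.
Among 13, 5, 20, the best is 20 at B. Subgame-perfect outcome: (B, R) with payoffs (20, 10).
Now find the simultaneous Nash equilibrium.
Player 1's best replies: L→T; R→B.
Player II's best replies: T→R; M→R; B→R.
The unique mutual best reply is (B, R), giving (20, 10).
Sequential outcome (B, R) coincides with the Nash profile (B, R).

yes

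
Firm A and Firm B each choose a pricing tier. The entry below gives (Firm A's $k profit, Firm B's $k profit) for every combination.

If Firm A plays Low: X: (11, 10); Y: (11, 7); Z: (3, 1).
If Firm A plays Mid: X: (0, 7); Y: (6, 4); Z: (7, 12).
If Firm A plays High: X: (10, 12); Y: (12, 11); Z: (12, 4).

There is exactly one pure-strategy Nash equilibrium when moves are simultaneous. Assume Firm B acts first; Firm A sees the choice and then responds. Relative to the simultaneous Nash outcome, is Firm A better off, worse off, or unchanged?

better off

Backward induction with Firm B moving first.
- X: BR = Low, leader payoff 10.
- Y: BR = High, leader payoff 11.
- Z: BR = High, leader payoff 4.
Among 10, 11, 4, the best is 11 at Y. Subgame-perfect outcome: (High, Y) with payoffs (12, 11).
Now find the simultaneous Nash equilibrium.
Firm A's best replies: X→Low; Y→High; Z→High.
Firm B's best replies: Low→X; Mid→Z; High→X.
Only (Low, X) has each player best-responding; Nash payoffs (11, 10).
Firm A earns 12 sequentially versus 11 at the Nash outcome: better off.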